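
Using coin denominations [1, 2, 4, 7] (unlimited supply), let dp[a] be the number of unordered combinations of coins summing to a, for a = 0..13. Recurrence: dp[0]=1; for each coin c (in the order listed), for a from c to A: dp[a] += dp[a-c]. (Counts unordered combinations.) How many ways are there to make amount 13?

22

after  coin     0     1     2     3     4     5     6     7     8     9    10    11    12    13
          1     1     1     1     1     1     1     1     1     1     1     1     1     1     1
          2     1     1     2     2     3     3     4     4     5     5     6     6     7     7
          4     1     1     2     2     4     4     6     6     9     9    12    12    16    16
          7     1     1     2     2     4     4     6     7    10    11    14    16    20    22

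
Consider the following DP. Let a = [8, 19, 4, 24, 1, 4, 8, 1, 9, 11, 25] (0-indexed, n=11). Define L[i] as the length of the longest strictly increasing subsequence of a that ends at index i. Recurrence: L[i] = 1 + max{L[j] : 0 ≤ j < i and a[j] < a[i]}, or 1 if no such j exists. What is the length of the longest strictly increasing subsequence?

   i    0    1    2    3    4    5    6    7    8    9   10
a[i]    8   19    4   24    1    4    8    1    9   11   25
L[i]    1    2    1    3    1    2    3    1    4    5    6

6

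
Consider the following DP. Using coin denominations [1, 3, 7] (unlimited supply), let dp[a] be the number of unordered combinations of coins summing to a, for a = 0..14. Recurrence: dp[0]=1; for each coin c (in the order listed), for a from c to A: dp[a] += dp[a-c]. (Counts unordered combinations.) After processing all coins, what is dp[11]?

after  coin     0     1     2     3     4     5     6     7     8     9    10    11    12    13    14
          1     1     1     1     1     1     1     1     1     1     1     1     1     1     1     1
          3     1     1     1     2     2     2     3     3     3     4     4     4     5     5     5
          7     1     1     1     2     2     2     3     4     4     5     6     6     7     8     9

6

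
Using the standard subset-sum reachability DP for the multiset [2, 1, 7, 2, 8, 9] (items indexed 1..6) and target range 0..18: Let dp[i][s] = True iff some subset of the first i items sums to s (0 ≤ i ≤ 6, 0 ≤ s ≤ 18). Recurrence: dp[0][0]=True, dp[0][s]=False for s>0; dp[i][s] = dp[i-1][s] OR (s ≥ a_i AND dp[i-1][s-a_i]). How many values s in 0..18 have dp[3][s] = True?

8

i\s   0   1   2   3   4   5   6   7   8   9  10  11  12  13  14  15  16  17  18
  0   T   F   F   F   F   F   F   F   F   F   F   F   F   F   F   F   F   F   F
  1   T   F   T   F   F   F   F   F   F   F   F   F   F   F   F   F   F   F   F
  2   T   T   T   T   F   F   F   F   F   F   F   F   F   F   F   F   F   F   F
  3   T   T   T   T   F   F   F   T   T   T   T   F   F   F   F   F   F   F   F
  4   T   T   T   T   T   T   F   T   T   T   T   T   T   F   F   F   F   F   F
  5   T   T   T   T   T   T   F   T   T   T   T   T   T   T   F   T   T   T   T
  6   T   T   T   T   T   T   F   T   T   T   T   T   T   T   T   T   T   T   T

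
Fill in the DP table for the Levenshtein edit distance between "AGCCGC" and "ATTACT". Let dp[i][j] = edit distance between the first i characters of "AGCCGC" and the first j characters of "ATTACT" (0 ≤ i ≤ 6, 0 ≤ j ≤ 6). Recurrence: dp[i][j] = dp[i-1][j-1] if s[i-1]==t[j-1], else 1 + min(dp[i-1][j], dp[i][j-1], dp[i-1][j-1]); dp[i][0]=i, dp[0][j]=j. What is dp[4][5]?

3

   ''  A  T  T  A  C  T
''  0  1  2  3  4  5  6
 A  1  0  1  2  3  4  5
 G  2  1  1  2  3  4  5
 C  3  2  2  2  3  3  4
 C  4  3  3  3  3  3  4
 G  5  4  4  4  4  4  4
 C  6  5  5  5  5  4  5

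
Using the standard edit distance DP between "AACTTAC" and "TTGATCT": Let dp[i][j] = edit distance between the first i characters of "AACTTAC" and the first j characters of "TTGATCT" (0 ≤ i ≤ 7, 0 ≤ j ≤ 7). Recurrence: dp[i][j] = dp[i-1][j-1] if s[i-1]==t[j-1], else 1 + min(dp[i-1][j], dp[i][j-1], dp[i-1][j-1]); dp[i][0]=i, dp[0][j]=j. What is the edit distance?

   ''  T  T  G  A  T  C  T
''  0  1  2  3  4  5  6  7
 A  1  1  2  3  3  4  5  6
 A  2  2  2  3  3  4  5  6
 C  3  3  3  3  4  4  4  5
 T  4  3  3  4  4  4  5  4
 T  5  4  3  4  5  4  5  5
 A  6  5  4  4  4  5  5  6
 C  7  6  5  5  5  5  5  6

6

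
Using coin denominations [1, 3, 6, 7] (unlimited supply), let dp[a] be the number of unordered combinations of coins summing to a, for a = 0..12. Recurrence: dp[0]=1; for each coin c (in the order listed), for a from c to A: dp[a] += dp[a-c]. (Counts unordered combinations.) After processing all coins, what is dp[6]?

4

after  coin     0     1     2     3     4     5     6     7     8     9    10    11    12
          1     1     1     1     1     1     1     1     1     1     1     1     1     1
          3     1     1     1     2     2     2     3     3     3     4     4     4     5
          6     1     1     1     2     2     2     4     4     4     6     6     6     9
          7     1     1     1     2     2     2     4     5     5     7     8     8    11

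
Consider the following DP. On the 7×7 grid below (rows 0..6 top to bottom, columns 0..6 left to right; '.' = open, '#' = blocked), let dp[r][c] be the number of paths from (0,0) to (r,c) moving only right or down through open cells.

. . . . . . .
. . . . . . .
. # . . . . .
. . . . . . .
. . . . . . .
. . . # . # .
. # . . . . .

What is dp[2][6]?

r\c   0   1   2   3   4   5   6
  0   1   1   1   1   1   1   1
  1   1   2   3   4   5   6   7
  2   1   0   3   7  12  18  25
  3   1   1   4  11  23  41  66
  4   1   2   6  17  40  81 147
  5   1   3   9   0  40   0 147
  6   1   0   9   9  49  49 196

25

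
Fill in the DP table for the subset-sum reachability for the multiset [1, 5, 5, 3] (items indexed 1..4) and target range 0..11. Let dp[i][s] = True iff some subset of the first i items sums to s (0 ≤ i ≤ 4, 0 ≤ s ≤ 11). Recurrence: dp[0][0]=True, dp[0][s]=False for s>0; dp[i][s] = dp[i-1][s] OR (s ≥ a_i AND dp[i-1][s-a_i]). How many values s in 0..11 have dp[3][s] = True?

i\s   0   1   2   3   4   5   6   7   8   9  10  11
  0   T   F   F   F   F   F   F   F   F   F   F   F
  1   T   T   F   F   F   F   F   F   F   F   F   F
  2   T   T   F   F   F   T   T   F   F   F   F   F
  3   T   T   F   F   F   T   T   F   F   F   T   T
  4   T   T   F   T   T   T   T   F   T   T   T   T

6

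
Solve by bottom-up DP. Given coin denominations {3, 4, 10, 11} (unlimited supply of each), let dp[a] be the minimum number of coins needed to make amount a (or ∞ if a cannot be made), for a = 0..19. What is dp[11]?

1

 a  0  1  2  3  4  5  6  7  8  9 10 11 12 13 14 15 16 17 18 19
dp  0  -  -  1  1  -  2  2  2  3  1  1  3  2  2  2  3  3  3  3
(- denotes ∞ / unreachable)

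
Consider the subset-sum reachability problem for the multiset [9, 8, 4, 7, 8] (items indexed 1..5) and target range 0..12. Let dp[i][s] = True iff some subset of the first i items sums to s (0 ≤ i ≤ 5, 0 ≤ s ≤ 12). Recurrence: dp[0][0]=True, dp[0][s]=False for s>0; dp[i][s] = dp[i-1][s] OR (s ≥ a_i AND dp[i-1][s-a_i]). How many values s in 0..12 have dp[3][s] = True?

i\s   0   1   2   3   4   5   6   7   8   9  10  11  12
  0   T   F   F   F   F   F   F   F   F   F   F   F   F
  1   T   F   F   F   F   F   F   F   F   T   F   F   F
  2   T   F   F   F   F   F   F   F   T   T   F   F   F
  3   T   F   F   F   T   F   F   F   T   T   F   F   T
  4   T   F   F   F   T   F   F   T   T   T   F   T   T
  5   T   F   F   F   T   F   F   T   T   T   F   T   T

5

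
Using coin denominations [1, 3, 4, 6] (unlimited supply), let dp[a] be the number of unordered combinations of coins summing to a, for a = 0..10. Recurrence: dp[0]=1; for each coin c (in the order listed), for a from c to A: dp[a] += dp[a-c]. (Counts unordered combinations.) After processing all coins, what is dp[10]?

after  coin     0     1     2     3     4     5     6     7     8     9    10
          1     1     1     1     1     1     1     1     1     1     1     1
          3     1     1     1     2     2     2     3     3     3     4     4
          4     1     1     1     2     3     3     4     5     6     7     8
          6     1     1     1     2     3     3     5     6     7     9    11

11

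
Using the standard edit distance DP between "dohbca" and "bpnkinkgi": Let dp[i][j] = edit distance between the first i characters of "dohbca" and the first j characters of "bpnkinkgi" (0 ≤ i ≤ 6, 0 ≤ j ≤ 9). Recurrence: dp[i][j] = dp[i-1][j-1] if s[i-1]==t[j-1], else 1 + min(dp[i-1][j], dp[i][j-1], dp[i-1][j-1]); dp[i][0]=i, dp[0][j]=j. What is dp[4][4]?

4

   ''  b  p  n  k  i  n  k  g  i
''  0  1  2  3  4  5  6  7  8  9
 d  1  1  2  3  4  5  6  7  8  9
 o  2  2  2  3  4  5  6  7  8  9
 h  3  3  3  3  4  5  6  7  8  9
 b  4  3  4  4  4  5  6  7  8  9
 c  5  4  4  5  5  5  6  7  8  9
 a  6  5  5  5  6  6  6  7  8  9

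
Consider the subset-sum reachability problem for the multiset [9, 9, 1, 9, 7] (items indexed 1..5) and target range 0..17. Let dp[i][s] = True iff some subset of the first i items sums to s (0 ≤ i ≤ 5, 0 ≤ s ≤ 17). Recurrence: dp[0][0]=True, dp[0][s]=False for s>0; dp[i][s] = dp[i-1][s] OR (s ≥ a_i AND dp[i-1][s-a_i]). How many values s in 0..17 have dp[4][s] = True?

4

i\s   0   1   2   3   4   5   6   7   8   9  10  11  12  13  14  15  16  17
  0   T   F   F   F   F   F   F   F   F   F   F   F   F   F   F   F   F   F
  1   T   F   F   F   F   F   F   F   F   T   F   F   F   F   F   F   F   F
  2   T   F   F   F   F   F   F   F   F   T   F   F   F   F   F   F   F   F
  3   T   T   F   F   F   F   F   F   F   T   T   F   F   F   F   F   F   F
  4   T   T   F   F   F   F   F   F   F   T   T   F   F   F   F   F   F   F
  5   T   T   F   F   F   F   F   T   T   T   T   F   F   F   F   F   T   T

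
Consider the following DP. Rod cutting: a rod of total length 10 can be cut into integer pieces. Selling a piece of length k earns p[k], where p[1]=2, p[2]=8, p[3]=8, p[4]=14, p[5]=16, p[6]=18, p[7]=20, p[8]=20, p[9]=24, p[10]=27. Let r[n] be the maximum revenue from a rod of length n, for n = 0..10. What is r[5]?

18

   n    0    1    2    3    4    5    6    7    8    9   10
r[n]    0    2    8   10   16   18   24   26   32   34   40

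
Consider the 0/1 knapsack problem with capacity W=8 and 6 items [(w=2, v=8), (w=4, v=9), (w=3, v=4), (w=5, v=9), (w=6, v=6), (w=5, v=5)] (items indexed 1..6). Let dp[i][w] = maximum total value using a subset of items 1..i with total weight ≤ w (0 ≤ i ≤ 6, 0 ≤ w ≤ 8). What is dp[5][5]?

12

i\w   0   1   2   3   4   5   6   7   8
  0   0   0   0   0   0   0   0   0   0
  1   0   0   8   8   8   8   8   8   8
  2   0   0   8   8   9   9  17  17  17
  3   0   0   8   8   9  12  17  17  17
  4   0   0   8   8   9  12  17  17  17
  5   0   0   8   8   9  12  17  17  17
  6   0   0   8   8   9  12  17  17  17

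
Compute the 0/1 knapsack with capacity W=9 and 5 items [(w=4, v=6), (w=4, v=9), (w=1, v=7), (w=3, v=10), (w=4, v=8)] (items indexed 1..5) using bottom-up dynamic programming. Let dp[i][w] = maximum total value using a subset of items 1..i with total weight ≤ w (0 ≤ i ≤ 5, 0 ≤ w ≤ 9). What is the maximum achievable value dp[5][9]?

i\w   0   1   2   3   4   5   6   7   8   9
  0   0   0   0   0   0   0   0   0   0   0
  1   0   0   0   0   6   6   6   6   6   6
  2   0   0   0   0   9   9   9   9  15  15
  3   0   7   7   7   9  16  16  16  16  22
  4   0   7   7  10  17  17  17  19  26  26
  5   0   7   7  10  17  17  17  19  26  26

26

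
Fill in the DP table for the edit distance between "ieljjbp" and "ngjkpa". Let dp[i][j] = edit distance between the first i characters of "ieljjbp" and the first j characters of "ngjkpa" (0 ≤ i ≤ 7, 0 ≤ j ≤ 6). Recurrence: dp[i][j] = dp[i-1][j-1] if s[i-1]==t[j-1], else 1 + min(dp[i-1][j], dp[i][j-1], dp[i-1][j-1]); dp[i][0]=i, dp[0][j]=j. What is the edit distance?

   ''  n  g  j  k  p  a
''  0  1  2  3  4  5  6
 i  1  1  2  3  4  5  6
 e  2  2  2  3  4  5  6
 l  3  3  3  3  4  5  6
 j  4  4  4  3  4  5  6
 j  5  5  5  4  4  5  6
 b  6  6  6  5  5  5  6
 p  7  7  7  6  6  5  6

6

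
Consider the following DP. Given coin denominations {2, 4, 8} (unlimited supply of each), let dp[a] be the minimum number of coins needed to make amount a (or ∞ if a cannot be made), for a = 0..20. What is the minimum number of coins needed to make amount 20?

3

 a  0  1  2  3  4  5  6  7  8  9 10 11 12 13 14 15 16 17 18 19 20
dp  0  -  1  -  1  -  2  -  1  -  2  -  2  -  3  -  2  -  3  -  3
(- denotes ∞ / unreachable)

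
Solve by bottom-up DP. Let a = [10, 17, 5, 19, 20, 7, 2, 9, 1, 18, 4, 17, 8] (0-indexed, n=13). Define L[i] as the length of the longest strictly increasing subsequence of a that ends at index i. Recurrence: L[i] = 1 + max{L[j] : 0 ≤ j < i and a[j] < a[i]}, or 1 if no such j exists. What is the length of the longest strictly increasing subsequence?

4

   i    0    1    2    3    4    5    6    7    8    9   10   11   12
a[i]   10   17    5   19   20    7    2    9    1   18    4   17    8
L[i]    1    2    1    3    4    2    1    3    1    4    2    4    3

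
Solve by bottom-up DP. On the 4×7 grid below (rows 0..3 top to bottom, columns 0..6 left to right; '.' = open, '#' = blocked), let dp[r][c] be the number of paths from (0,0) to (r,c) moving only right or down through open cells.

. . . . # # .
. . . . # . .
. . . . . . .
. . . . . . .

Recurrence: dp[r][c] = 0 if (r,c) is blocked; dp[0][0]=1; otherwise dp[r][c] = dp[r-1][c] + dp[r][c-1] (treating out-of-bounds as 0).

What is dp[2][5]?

r\c   0   1   2   3   4   5   6
  0   1   1   1   1   0   0   0
  1   1   2   3   4   0   0   0
  2   1   3   6  10  10  10  10
  3   1   4  10  20  30  40  50

10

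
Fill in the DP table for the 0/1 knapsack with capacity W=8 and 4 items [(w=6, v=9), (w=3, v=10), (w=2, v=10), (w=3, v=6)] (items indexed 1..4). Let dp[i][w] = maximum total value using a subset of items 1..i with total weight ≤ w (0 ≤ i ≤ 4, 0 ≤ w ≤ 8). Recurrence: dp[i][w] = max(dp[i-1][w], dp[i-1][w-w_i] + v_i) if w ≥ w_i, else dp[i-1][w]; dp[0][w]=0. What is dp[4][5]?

i\w   0   1   2   3   4   5   6   7   8
  0   0   0   0   0   0   0   0   0   0
  1   0   0   0   0   0   0   9   9   9
  2   0   0   0  10  10  10  10  10  10
  3   0   0  10  10  10  20  20  20  20
  4   0   0  10  10  10  20  20  20  26

20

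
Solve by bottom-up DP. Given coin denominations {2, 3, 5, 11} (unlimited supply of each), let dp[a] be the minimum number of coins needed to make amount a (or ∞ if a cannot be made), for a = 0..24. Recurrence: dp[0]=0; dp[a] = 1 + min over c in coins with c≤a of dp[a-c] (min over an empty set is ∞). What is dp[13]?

 a  0  1  2  3  4  5  6  7  8  9 10 11 12 13 14 15 16 17 18 19 20 21 22 23 24
dp  0  -  1  1  2  1  2  2  2  3  2  1  3  2  2  3  2  3  3  3  4  3  2  4  3
(- denotes ∞ / unreachable)

2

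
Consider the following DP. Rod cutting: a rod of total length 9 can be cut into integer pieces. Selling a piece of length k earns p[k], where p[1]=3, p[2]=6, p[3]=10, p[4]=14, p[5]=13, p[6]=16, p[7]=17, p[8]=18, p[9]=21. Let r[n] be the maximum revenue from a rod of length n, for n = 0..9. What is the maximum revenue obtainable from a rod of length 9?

31

   n    0    1    2    3    4    5    6    7    8    9
r[n]    0    3    6   10   14   17   20   24   28   31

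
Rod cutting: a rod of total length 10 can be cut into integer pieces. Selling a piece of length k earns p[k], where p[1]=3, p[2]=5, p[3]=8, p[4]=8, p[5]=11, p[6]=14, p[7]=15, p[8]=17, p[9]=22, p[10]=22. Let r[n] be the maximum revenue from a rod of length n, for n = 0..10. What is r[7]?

   n    0    1    2    3    4    5    6    7    8    9   10
r[n]    0    3    6    9   12   15   18   21   24   27   30

21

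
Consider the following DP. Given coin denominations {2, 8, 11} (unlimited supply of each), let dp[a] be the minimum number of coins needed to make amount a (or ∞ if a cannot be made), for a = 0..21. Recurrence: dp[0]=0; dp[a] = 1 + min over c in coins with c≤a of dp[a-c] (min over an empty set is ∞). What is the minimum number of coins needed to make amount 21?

 a  0  1  2  3  4  5  6  7  8  9 10 11 12 13 14 15 16 17 18 19 20 21
dp  0  -  1  -  2  -  3  -  1  -  2  1  3  2  4  3  2  4  3  2  4  3
(- denotes ∞ / unreachable)

3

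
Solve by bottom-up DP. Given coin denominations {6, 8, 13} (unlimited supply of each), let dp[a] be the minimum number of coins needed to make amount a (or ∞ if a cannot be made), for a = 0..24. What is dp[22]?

3

 a  0  1  2  3  4  5  6  7  8  9 10 11 12 13 14 15 16 17 18 19 20 21 22 23 24
dp  0  -  -  -  -  -  1  -  1  -  -  -  2  1  2  -  2  -  3  2  3  2  3  -  3
(- denotes ∞ / unreachable)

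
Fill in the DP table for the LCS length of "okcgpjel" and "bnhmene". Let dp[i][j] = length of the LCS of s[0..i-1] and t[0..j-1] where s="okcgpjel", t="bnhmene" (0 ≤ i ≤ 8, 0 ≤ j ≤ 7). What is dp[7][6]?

1

   ''  b  n  h  m  e  n  e
''  0  0  0  0  0  0  0  0
 o  0  0  0  0  0  0  0  0
 k  0  0  0  0  0  0  0  0
 c  0  0  0  0  0  0  0  0
 g  0  0  0  0  0  0  0  0
 p  0  0  0  0  0  0  0  0
 j  0  0  0  0  0  0  0  0
 e  0  0  0  0  0  1  1  1
 l  0  0  0  0  0  1  1  1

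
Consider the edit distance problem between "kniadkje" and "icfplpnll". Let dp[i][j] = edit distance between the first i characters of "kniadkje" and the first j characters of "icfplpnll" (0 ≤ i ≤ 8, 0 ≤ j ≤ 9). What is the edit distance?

9

   ''  i  c  f  p  l  p  n  l  l
''  0  1  2  3  4  5  6  7  8  9
 k  1  1  2  3  4  5  6  7  8  9
 n  2  2  2  3  4  5  6  6  7  8
 i  3  2  3  3  4  5  6  7  7  8
 a  4  3  3  4  4  5  6  7  8  8
 d  5  4  4  4  5  5  6  7  8  9
 k  6  5  5  5  5  6  6  7  8  9
 j  7  6  6  6  6  6  7  7  8  9
 e  8  7  7  7  7  7  7  8  8  9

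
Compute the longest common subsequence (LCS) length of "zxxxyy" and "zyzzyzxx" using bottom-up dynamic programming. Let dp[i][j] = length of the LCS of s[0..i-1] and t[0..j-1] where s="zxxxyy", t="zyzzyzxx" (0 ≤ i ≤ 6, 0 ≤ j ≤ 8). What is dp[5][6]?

   ''  z  y  z  z  y  z  x  x
''  0  0  0  0  0  0  0  0  0
 z  0  1  1  1  1  1  1  1  1
 x  0  1  1  1  1  1  1  2  2
 x  0  1  1  1  1  1  1  2  3
 x  0  1  1  1  1  1  1  2  3
 y  0  1  2  2  2  2  2  2  3
 y  0  1  2  2  2  3  3  3  3

2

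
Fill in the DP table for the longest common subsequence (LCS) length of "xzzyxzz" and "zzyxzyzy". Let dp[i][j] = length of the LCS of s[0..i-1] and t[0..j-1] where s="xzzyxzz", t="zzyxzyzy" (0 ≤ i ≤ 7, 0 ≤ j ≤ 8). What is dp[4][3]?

   ''  z  z  y  x  z  y  z  y
''  0  0  0  0  0  0  0  0  0
 x  0  0  0  0  1  1  1  1  1
 z  0  1  1  1  1  2  2  2  2
 z  0  1  2  2  2  2  2  3  3
 y  0  1  2  3  3  3  3  3  4
 x  0  1  2  3  4  4  4  4  4
 z  0  1  2  3  4  5  5  5  5
 z  0  1  2  3  4  5  5  6  6

3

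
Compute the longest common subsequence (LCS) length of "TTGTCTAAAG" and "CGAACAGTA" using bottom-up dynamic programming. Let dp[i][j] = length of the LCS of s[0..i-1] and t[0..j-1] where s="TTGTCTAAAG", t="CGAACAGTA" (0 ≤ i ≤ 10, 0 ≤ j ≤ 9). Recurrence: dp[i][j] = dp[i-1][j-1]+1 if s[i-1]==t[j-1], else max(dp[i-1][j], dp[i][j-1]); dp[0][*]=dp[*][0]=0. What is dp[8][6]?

3

   ''  C  G  A  A  C  A  G  T  A
''  0  0  0  0  0  0  0  0  0  0
 T  0  0  0  0  0  0  0  0  1  1
 T  0  0  0  0  0  0  0  0  1  1
 G  0  0  1  1  1  1  1  1  1  1
 T  0  0  1  1  1  1  1  1  2  2
 C  0  1  1  1  1  2  2  2  2  2
 T  0  1  1  1  1  2  2  2  3  3
 A  0  1  1  2  2  2  3  3  3  4
 A  0  1  1  2  3  3  3  3  3  4
 A  0  1  1  2  3  3  4  4  4  4
 G  0  1  2  2  3  3  4  5  5  5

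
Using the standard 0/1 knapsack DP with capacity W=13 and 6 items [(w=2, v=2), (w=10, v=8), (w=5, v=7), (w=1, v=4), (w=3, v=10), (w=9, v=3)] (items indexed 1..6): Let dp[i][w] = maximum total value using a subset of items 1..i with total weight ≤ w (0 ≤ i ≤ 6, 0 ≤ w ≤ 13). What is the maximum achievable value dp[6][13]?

23

i\w   0   1   2   3   4   5   6   7   8   9  10  11  12  13
  0   0   0   0   0   0   0   0   0   0   0   0   0   0   0
  1   0   0   2   2   2   2   2   2   2   2   2   2   2   2
  2   0   0   2   2   2   2   2   2   2   2   8   8  10  10
  3   0   0   2   2   2   7   7   9   9   9   9   9  10  10
  4   0   4   4   6   6   7  11  11  13  13  13  13  13  14
  5   0   4   4  10  14  14  16  16  17  21  21  23  23  23
  6   0   4   4  10  14  14  16  16  17  21  21  23  23  23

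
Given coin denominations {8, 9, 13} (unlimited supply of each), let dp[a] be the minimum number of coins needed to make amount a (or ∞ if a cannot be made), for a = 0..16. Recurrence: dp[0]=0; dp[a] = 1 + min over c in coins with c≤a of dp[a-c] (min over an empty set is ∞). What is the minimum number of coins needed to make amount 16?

2

 a  0  1  2  3  4  5  6  7  8  9 10 11 12 13 14 15 16
dp  0  -  -  -  -  -  -  -  1  1  -  -  -  1  -  -  2
(- denotes ∞ / unreachable)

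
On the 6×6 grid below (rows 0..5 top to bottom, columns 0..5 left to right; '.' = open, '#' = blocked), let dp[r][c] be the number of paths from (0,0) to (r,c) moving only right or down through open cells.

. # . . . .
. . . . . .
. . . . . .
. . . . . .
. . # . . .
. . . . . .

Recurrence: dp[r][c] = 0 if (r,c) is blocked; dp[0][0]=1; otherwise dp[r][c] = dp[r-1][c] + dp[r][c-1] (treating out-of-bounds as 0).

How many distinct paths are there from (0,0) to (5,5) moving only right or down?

r\c   0   1   2   3   4   5
  0   1   0   0   0   0   0
  1   1   1   1   1   1   1
  2   1   2   3   4   5   6
  3   1   3   6  10  15  21
  4   1   4   0  10  25  46
  5   1   5   5  15  40  86

86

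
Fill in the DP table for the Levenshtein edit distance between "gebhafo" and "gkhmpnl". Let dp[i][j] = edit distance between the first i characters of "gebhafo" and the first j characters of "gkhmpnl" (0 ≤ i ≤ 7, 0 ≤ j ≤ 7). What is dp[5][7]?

6

   ''  g  k  h  m  p  n  l
''  0  1  2  3  4  5  6  7
 g  1  0  1  2  3  4  5  6
 e  2  1  1  2  3  4  5  6
 b  3  2  2  2  3  4  5  6
 h  4  3  3  2  3  4  5  6
 a  5  4  4  3  3  4  5  6
 f  6  5  5  4  4  4  5  6
 o  7  6  6  5  5  5  5  6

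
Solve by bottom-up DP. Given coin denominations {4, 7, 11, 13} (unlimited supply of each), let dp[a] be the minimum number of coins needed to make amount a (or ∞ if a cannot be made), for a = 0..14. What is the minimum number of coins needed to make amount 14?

 a  0  1  2  3  4  5  6  7  8  9 10 11 12 13 14
dp  0  -  -  -  1  -  -  1  2  -  -  1  3  1  2
(- denotes ∞ / unreachable)

2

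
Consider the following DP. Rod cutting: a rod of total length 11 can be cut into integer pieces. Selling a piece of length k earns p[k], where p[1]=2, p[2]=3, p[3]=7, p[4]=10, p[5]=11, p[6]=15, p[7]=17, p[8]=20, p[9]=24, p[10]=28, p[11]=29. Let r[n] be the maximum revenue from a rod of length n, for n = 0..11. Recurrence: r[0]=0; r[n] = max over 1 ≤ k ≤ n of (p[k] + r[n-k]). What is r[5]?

12

   n    0    1    2    3    4    5    6    7    8    9   10   11
r[n]    0    2    4    7   10   12   15   17   20   24   28   30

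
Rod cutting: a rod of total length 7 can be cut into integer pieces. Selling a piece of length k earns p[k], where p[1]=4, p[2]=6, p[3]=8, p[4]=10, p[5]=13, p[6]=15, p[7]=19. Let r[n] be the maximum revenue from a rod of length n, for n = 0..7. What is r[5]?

20

   n    0    1    2    3    4    5    6    7
r[n]    0    4    8   12   16   20   24   28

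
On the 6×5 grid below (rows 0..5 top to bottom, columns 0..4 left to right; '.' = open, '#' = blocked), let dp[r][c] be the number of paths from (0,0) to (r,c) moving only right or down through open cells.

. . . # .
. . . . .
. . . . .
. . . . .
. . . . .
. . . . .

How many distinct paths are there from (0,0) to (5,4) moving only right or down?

r\c   0   1   2   3   4
  0   1   1   1   0   0
  1   1   2   3   3   3
  2   1   3   6   9  12
  3   1   4  10  19  31
  4   1   5  15  34  65
  5   1   6  21  55 120

120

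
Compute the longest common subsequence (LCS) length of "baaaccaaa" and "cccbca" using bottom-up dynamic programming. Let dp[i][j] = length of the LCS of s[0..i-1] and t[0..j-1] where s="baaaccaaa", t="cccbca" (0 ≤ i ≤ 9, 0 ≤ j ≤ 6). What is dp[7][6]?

3

   ''  c  c  c  b  c  a
''  0  0  0  0  0  0  0
 b  0  0  0  0  1  1  1
 a  0  0  0  0  1  1  2
 a  0  0  0  0  1  1  2
 a  0  0  0  0  1  1  2
 c  0  1  1  1  1  2  2
 c  0  1  2  2  2  2  2
 a  0  1  2  2  2  2  3
 a  0  1  2  2  2  2  3
 a  0  1  2  2  2  2  3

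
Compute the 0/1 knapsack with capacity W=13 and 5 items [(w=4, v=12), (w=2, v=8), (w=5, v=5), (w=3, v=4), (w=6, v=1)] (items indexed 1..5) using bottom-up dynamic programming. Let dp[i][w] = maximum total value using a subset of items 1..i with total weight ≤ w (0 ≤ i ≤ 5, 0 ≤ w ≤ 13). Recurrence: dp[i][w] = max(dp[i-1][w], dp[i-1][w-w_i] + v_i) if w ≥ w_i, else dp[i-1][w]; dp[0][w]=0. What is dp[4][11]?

i\w   0   1   2   3   4   5   6   7   8   9  10  11  12  13
  0   0   0   0   0   0   0   0   0   0   0   0   0   0   0
  1   0   0   0   0  12  12  12  12  12  12  12  12  12  12
  2   0   0   8   8  12  12  20  20  20  20  20  20  20  20
  3   0   0   8   8  12  12  20  20  20  20  20  25  25  25
  4   0   0   8   8  12  12  20  20  20  24  24  25  25  25
  5   0   0   8   8  12  12  20  20  20  24  24  25  25  25

25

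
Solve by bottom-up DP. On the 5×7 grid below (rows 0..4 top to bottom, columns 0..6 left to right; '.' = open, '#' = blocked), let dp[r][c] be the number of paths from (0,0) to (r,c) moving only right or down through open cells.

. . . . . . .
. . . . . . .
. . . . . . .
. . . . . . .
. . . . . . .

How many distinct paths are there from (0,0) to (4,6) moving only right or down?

r\c   0   1   2   3   4   5   6
  0   1   1   1   1   1   1   1
  1   1   2   3   4   5   6   7
  2   1   3   6  10  15  21  28
  3   1   4  10  20  35  56  84
  4   1   5  15  35  70 126 210

210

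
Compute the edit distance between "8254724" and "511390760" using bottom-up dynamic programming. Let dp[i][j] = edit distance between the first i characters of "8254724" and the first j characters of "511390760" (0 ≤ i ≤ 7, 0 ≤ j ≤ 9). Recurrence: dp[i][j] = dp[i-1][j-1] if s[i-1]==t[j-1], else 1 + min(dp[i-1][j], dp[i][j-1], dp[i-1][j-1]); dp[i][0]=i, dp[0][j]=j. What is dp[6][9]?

   ''  5  1  1  3  9  0  7  6  0
''  0  1  2  3  4  5  6  7  8  9
 8  1  1  2  3  4  5  6  7  8  9
 2  2  2  2  3  4  5  6  7  8  9
 5  3  2  3  3  4  5  6  7  8  9
 4  4  3  3  4  4  5  6  7  8  9
 7  5  4  4  4  5  5  6  6  7  8
 2  6  5  5  5  5  6  6  7  7  8
 4  7  6  6  6  6  6  7  7  8  8

8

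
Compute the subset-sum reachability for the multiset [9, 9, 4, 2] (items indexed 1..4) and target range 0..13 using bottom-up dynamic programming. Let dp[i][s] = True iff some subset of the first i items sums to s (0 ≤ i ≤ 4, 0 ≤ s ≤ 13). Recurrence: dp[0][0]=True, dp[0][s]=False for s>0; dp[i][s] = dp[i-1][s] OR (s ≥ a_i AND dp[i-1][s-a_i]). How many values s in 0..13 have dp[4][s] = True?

i\s   0   1   2   3   4   5   6   7   8   9  10  11  12  13
  0   T   F   F   F   F   F   F   F   F   F   F   F   F   F
  1   T   F   F   F   F   F   F   F   F   T   F   F   F   F
  2   T   F   F   F   F   F   F   F   F   T   F   F   F   F
  3   T   F   F   F   T   F   F   F   F   T   F   F   F   T
  4   T   F   T   F   T   F   T   F   F   T   F   T   F   T

7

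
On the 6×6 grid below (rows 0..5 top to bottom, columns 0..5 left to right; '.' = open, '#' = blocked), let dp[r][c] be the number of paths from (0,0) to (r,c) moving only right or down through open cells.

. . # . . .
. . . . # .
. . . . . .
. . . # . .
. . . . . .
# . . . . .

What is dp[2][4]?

7

r\c   0   1   2   3   4   5
  0   1   1   0   0   0   0
  1   1   2   2   2   0   0
  2   1   3   5   7   7   7
  3   1   4   9   0   7  14
  4   1   5  14  14  21  35
  5   0   5  19  33  54  89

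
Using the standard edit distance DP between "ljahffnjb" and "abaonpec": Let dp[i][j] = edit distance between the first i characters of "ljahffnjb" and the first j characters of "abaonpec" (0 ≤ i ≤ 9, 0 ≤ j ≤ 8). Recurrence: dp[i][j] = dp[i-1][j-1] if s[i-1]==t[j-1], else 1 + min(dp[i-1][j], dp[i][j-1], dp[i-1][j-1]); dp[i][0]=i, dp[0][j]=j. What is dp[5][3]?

4

   ''  a  b  a  o  n  p  e  c
''  0  1  2  3  4  5  6  7  8
 l  1  1  2  3  4  5  6  7  8
 j  2  2  2  3  4  5  6  7  8
 a  3  2  3  2  3  4  5  6  7
 h  4  3  3  3  3  4  5  6  7
 f  5  4  4  4  4  4  5  6  7
 f  6  5  5  5  5  5  5  6  7
 n  7  6  6  6  6  5  6  6  7
 j  8  7  7  7  7  6  6  7  7
 b  9  8  7  8  8  7  7  7  8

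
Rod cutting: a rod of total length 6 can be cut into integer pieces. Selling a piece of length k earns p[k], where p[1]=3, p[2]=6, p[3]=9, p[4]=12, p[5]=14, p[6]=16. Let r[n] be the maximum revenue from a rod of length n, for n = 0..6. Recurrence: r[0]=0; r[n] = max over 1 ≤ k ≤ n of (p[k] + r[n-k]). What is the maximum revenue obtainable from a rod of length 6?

   n    0    1    2    3    4    5    6
r[n]    0    3    6    9   12   15   18

18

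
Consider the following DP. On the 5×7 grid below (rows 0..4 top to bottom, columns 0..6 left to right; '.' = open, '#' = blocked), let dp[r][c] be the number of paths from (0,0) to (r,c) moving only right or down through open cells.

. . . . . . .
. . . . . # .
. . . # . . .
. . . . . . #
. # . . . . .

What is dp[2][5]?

r\c   0   1   2   3   4   5   6
  0   1   1   1   1   1   1   1
  1   1   2   3   4   5   0   1
  2   1   3   6   0   5   5   6
  3   1   4  10  10  15  20   0
  4   1   0  10  20  35  55  55

5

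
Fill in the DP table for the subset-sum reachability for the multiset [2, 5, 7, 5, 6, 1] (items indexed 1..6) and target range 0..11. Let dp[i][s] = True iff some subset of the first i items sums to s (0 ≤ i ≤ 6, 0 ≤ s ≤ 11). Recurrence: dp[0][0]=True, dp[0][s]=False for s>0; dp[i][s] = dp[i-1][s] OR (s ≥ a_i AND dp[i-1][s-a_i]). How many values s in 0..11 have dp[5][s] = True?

9

i\s   0   1   2   3   4   5   6   7   8   9  10  11
  0   T   F   F   F   F   F   F   F   F   F   F   F
  1   T   F   T   F   F   F   F   F   F   F   F   F
  2   T   F   T   F   F   T   F   T   F   F   F   F
  3   T   F   T   F   F   T   F   T   F   T   F   F
  4   T   F   T   F   F   T   F   T   F   T   T   F
  5   T   F   T   F   F   T   T   T   T   T   T   T
  6   T   T   T   T   F   T   T   T   T   T   T   T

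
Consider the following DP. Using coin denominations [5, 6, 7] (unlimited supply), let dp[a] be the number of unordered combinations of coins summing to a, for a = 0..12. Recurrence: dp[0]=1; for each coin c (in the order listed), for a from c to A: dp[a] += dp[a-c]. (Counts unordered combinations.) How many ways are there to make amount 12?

after  coin     0     1     2     3     4     5     6     7     8     9    10    11    12
          5     1     0     0     0     0     1     0     0     0     0     1     0     0
          6     1     0     0     0     0     1     1     0     0     0     1     1     1
          7     1     0     0     0     0     1     1     1     0     0     1     1     2

2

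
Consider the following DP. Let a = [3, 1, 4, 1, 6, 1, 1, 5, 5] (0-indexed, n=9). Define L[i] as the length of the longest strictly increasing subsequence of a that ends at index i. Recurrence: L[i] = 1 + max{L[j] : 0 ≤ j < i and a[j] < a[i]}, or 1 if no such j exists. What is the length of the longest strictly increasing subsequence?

3

   i    0    1    2    3    4    5    6    7    8
a[i]    3    1    4    1    6    1    1    5    5
L[i]    1    1    2    1    3    1    1    3    3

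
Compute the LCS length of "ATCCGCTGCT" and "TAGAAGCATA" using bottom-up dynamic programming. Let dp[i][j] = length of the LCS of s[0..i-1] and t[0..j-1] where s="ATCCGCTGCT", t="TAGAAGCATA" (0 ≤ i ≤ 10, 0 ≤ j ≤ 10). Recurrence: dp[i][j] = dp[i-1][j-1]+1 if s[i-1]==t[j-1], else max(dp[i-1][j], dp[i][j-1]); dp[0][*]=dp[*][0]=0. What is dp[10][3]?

2

   ''  T  A  G  A  A  G  C  A  T  A
''  0  0  0  0  0  0  0  0  0  0  0
 A  0  0  1  1  1  1  1  1  1  1  1
 T  0  1  1  1  1  1  1  1  1  2  2
 C  0  1  1  1  1  1  1  2  2  2  2
 C  0  1  1  1  1  1  1  2  2  2  2
 G  0  1  1  2  2  2  2  2  2  2  2
 C  0  1  1  2  2  2  2  3  3  3  3
 T  0  1  1  2  2  2  2  3  3  4  4
 G  0  1  1  2  2  2  3  3  3  4  4
 C  0  1  1  2  2  2  3  4  4  4  4
 T  0  1  1  2  2  2  3  4  4  5  5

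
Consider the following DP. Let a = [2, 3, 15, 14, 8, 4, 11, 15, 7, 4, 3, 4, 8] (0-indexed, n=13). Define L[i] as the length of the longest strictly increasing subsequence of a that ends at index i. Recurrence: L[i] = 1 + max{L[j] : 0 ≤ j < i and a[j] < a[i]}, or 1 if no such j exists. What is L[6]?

4

   i    0    1    2    3    4    5    6    7    8    9   10   11   12
a[i]    2    3   15   14    8    4   11   15    7    4    3    4    8
L[i]    1    2    3    3    3    3    4    5    4    3    2    3    5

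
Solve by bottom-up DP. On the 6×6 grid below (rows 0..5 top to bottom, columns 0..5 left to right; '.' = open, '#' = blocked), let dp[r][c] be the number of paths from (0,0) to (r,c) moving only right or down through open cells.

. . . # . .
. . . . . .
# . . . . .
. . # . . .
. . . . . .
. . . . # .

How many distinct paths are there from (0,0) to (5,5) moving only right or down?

62

r\c   0   1   2   3   4   5
  0   1   1   1   0   0   0
  1   1   2   3   3   3   3
  2   0   2   5   8  11  14
  3   0   2   0   8  19  33
  4   0   2   2  10  29  62
  5   0   2   4  14   0  62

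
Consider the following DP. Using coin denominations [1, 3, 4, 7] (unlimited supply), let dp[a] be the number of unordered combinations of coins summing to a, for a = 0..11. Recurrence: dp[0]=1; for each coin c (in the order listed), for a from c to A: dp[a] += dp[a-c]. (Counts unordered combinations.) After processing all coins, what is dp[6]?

after  coin     0     1     2     3     4     5     6     7     8     9    10    11
          1     1     1     1     1     1     1     1     1     1     1     1     1
          3     1     1     1     2     2     2     3     3     3     4     4     4
          4     1     1     1     2     3     3     4     5     6     7     8     9
          7     1     1     1     2     3     3     4     6     7     8    10    12

4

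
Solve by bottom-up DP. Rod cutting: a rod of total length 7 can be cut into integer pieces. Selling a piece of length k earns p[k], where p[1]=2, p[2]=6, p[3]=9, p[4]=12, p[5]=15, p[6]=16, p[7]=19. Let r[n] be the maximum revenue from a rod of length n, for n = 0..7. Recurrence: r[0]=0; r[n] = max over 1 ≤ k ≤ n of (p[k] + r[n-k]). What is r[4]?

12

   n    0    1    2    3    4    5    6    7
r[n]    0    2    6    9   12   15   18   21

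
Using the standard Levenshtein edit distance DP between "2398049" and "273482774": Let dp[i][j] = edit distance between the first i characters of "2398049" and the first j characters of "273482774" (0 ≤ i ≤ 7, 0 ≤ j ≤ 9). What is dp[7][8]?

5

   ''  2  7  3  4  8  2  7  7  4
''  0  1  2  3  4  5  6  7  8  9
 2  1  0  1  2  3  4  5  6  7  8
 3  2  1  1  1  2  3  4  5  6  7
 9  3  2  2  2  2  3  4  5  6  7
 8  4  3  3  3  3  2  3  4  5  6
 0  5  4  4  4  4  3  3  4  5  6
 4  6  5  5  5  4  4  4  4  5  5
 9  7  6  6  6  5  5  5  5  5  6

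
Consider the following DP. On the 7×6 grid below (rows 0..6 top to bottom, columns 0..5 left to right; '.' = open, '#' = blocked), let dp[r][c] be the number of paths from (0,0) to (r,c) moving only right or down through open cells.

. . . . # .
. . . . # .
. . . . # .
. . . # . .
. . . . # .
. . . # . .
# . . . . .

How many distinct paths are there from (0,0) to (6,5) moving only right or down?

27

r\c   0   1   2   3   4   5
  0   1   1   1   1   0   0
  1   1   2   3   4   0   0
  2   1   3   6  10   0   0
  3   1   4  10   0   0   0
  4   1   5  15  15   0   0
  5   1   6  21   0   0   0
  6   0   6  27  27  27  27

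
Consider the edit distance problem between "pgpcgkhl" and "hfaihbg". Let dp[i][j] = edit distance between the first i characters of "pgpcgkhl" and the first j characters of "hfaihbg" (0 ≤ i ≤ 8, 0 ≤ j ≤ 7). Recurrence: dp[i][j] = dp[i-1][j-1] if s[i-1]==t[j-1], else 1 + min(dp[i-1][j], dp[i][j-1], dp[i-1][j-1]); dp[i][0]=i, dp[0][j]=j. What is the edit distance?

   ''  h  f  a  i  h  b  g
''  0  1  2  3  4  5  6  7
 p  1  1  2  3  4  5  6  7
 g  2  2  2  3  4  5  6  6
 p  3  3  3  3  4  5  6  7
 c  4  4  4  4  4  5  6  7
 g  5  5  5  5  5  5  6  6
 k  6  6  6  6  6  6  6  7
 h  7  6  7  7  7  6  7  7
 l  8  7  7  8  8  7  7  8

8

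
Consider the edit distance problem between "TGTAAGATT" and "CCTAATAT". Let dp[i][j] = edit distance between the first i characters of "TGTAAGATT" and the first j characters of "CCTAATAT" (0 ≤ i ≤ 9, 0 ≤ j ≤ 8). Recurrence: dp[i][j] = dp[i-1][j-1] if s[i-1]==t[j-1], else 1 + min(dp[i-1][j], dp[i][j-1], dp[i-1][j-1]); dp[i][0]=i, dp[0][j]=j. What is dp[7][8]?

   ''  C  C  T  A  A  T  A  T
''  0  1  2  3  4  5  6  7  8
 T  1  1  2  2  3  4  5  6  7
 G  2  2  2  3  3  4  5  6  7
 T  3  3  3  2  3  4  4  5  6
 A  4  4  4  3  2  3  4  4  5
 A  5  5  5  4  3  2  3  4  5
 G  6  6  6  5  4  3  3  4  5
 A  7  7  7  6  5  4  4  3  4
 T  8  8  8  7  6  5  4  4  3
 T  9  9  9  8  7  6  5  5  4

4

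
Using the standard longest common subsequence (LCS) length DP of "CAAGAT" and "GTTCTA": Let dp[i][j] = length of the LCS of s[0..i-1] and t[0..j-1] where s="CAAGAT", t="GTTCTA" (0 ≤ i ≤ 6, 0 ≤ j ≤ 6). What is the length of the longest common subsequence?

2

   ''  G  T  T  C  T  A
''  0  0  0  0  0  0  0
 C  0  0  0  0  1  1  1
 A  0  0  0  0  1  1  2
 A  0  0  0  0  1  1  2
 G  0  1  1  1  1  1  2
 A  0  1  1  1  1  1  2
 T  0  1  2  2  2  2  2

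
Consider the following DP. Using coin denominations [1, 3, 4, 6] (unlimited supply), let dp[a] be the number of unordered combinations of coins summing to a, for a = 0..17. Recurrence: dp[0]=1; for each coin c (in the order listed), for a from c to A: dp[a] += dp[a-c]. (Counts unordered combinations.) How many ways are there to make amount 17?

30

after  coin     0     1     2     3     4     5     6     7     8     9    10    11    12    13    14    15    16    17
          1     1     1     1     1     1     1     1     1     1     1     1     1     1     1     1     1     1     1
          3     1     1     1     2     2     2     3     3     3     4     4     4     5     5     5     6     6     6
          4     1     1     1     2     3     3     4     5     6     7     8     9    11    12    13    15    17    18
          6     1     1     1     2     3     3     5     6     7     9    11    12    16    18    20    24    28    30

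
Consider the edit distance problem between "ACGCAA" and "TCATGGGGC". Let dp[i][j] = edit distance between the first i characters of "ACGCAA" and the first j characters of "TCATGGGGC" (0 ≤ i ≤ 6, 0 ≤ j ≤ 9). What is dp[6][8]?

6

   ''  T  C  A  T  G  G  G  G  C
''  0  1  2  3  4  5  6  7  8  9
 A  1  1  2  2  3  4  5  6  7  8
 C  2  2  1  2  3  4  5  6  7  7
 G  3  3  2  2  3  3  4  5  6  7
 C  4  4  3  3  3  4  4  5  6  6
 A  5  5  4  3  4  4  5  5  6  7
 A  6  6  5  4  4  5  5  6  6  7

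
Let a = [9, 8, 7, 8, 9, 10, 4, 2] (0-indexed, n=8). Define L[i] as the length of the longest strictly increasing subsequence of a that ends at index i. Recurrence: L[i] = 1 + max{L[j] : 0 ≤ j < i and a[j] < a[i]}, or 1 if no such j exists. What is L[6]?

   i    0    1    2    3    4    5    6    7
a[i]    9    8    7    8    9   10    4    2
L[i]    1    1    1    2    3    4    1    1

1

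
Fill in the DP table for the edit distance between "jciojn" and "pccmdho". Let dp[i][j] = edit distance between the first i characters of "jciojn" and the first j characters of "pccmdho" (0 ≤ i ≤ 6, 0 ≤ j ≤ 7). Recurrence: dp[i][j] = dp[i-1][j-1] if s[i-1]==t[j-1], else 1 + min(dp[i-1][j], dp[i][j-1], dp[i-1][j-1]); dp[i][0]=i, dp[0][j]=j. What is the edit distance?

6

   ''  p  c  c  m  d  h  o
''  0  1  2  3  4  5  6  7
 j  1  1  2  3  4  5  6  7
 c  2  2  1  2  3  4  5  6
 i  3  3  2  2  3  4  5  6
 o  4  4  3  3  3  4  5  5
 j  5  5  4  4  4  4  5  6
 n  6  6  5  5  5  5  5  6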